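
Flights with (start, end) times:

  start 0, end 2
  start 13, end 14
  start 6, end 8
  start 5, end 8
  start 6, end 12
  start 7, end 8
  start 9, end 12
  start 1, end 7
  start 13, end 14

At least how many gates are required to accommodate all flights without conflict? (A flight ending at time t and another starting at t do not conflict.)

4

The answer is the maximum number of intervals overlapping at any instant.
Events (time:±→running): 0:+→1 1:+→2 2:-→1 5:+→2 6:+→3 6:+→4 … peak 4.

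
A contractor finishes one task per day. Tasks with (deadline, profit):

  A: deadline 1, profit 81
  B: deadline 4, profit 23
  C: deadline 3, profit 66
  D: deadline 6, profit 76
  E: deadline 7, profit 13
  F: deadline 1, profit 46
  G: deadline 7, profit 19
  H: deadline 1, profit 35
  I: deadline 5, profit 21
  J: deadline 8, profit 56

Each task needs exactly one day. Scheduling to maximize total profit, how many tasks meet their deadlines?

Sort by profit descending; place each in the latest free slot ≤ its deadline.
Profit order: A=81 D=76 C=66 J=56 F=46 H=35 B=23 I=21 G=19 E=13
Assign: A→slot 1, D→slot 6, C→slot 3, J→slot 8, F skipped, H skipped, B→slot 4, I→slot 5, G→slot 7, E→slot 2.
Slots: [1:A] [2:E] [3:C] [4:B] [5:I] [6:D] [7:G] [8:J]
8 of 10 scheduled.

8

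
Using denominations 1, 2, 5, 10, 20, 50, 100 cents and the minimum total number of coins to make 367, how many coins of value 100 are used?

3

Greedy: take as many of the largest coin as possible, then repeat with the remainder.
367 − 3×100→67 − 1×50→17 − 1×10→7 − 1×5→2 − 1×2→0
Count of 100: 3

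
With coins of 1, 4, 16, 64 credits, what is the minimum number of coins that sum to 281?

8

281 = 4×64 + 1×16 + 2×4 + 1×1
Total coins = 4 + 1 + 2 + 1 = 8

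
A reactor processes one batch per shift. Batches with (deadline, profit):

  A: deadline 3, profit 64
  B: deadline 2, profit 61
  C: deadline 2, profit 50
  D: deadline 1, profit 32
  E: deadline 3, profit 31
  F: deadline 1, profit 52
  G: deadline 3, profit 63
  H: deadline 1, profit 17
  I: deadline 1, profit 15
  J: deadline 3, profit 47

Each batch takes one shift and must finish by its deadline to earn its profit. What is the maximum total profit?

Sort by profit descending; place each in the latest free slot ≤ its deadline.
By profit: A(d3,64), G(d3,63), B(d2,61), F(d1,52), C(d2,50), J(d3,47), D(d1,32), E(d3,31), H(d1,17), I(d1,15)
A→slot 3; G→slot 2; B→slot 1; F skipped; C skipped; J skipped; D skipped; E skipped; H skipped; I skipped.
Profit = 61 + 63 + 64 = 188

188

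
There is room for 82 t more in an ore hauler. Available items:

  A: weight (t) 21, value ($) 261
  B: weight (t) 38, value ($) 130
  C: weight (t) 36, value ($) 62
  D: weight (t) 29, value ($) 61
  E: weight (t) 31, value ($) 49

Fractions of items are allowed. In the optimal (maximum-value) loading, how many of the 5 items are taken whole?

2

Greedy by value/weight ratio, highest first.
Ratios (sorted): A 12.43, B 3.42, D 2.10, C 1.72, E 1.58
take A (21 @ 261); take B (38 @ 130); take 23/29 of D → 48.38. Capacity used 82/82.
2 item(s) taken whole; one partial (take 23/29 of D).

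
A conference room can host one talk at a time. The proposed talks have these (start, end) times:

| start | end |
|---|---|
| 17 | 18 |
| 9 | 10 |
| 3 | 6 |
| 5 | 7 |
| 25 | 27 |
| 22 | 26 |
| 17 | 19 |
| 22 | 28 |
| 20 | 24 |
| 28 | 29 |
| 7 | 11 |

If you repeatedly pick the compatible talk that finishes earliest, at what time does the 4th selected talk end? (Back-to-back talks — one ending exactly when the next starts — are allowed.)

24

Sort by end time and greedily take each interval whose start is ≥ the last chosen end.
Sorted by end: (3,6)  (5,7)  (9,10)  (7,11)  (17,18)  (17,19)  (20,24)  (22,26)  (25,27)  (22,28)  (28,29)
take (3,6); skip (5,7); take (9,10); skip (7,11); take (17,18); skip (17,19); take (20,24); take (25,27); take (28,29).
Selected: (3,6) (9,10) (17,18) (20,24) (25,27) (28,29)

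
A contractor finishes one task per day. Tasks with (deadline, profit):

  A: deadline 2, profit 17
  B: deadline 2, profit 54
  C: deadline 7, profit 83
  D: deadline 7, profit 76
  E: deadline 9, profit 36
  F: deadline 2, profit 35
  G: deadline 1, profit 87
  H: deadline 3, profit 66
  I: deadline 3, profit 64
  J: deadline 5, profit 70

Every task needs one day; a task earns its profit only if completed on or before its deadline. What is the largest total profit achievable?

482

Profit order: G=87 C=83 D=76 J=70 H=66 I=64 B=54 E=36 F=35 A=17
Assign: G→slot 1, C→slot 7, D→slot 6, J→slot 5, H→slot 3, I→slot 2, B skipped, E→slot 9, F skipped, A skipped.
Slots: [1:G] [2:I] [3:H] [5:J] [6:D] [7:C] [9:E]
Profit = 87 + 64 + 66 + 70 + 76 + 83 + 36 = 482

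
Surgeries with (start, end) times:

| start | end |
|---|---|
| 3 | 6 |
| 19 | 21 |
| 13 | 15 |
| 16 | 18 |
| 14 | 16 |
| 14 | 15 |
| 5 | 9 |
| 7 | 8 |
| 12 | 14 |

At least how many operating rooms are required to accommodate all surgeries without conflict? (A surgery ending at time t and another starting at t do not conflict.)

3

Count concurrent intervals with a sweep; the peak is the room count.
starts: [3, 5, 7, 12, 13, 14, 14, 16, 19]
ends:   [6, 8, 9, 14, 15, 15, 16, 18, 21]
s3→1 s5→2 e6→1 s7→2 e8→1 e9→0 s12→1 s13→2 e14→1 s14→2 s14→3  — peak 3.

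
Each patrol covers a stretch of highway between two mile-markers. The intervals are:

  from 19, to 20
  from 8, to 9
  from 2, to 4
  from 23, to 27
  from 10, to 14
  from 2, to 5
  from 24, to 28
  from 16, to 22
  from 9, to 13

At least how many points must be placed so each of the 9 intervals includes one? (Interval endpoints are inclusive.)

5

Sorted: [2,4] [2,5] [8,9] [9,13] [10,14] [19,20] [16,22] [23,27] [24,28]
{[2,4],[2,5]} hit by 4; {[8,9],[9,13]} hit by 9; {[10,14]} hit by 14; {[19,20],[16,22]} hit by 20; {[23,27],[24,28]} hit by 27.
Points: 4, 9, 14, 20, 27 (5 total).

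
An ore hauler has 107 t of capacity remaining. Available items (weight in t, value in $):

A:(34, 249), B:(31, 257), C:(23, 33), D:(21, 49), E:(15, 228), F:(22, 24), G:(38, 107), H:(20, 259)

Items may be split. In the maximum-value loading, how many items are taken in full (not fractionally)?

Ratios (sorted): E 15.20, H 12.95, B 8.29, A 7.32, G 2.82, D 2.33, C 1.43, F 1.09
take E (15 @ 228); take H (20 @ 259); take B (31 @ 257); take A (34 @ 249); take 7/38 of G → 19.71. Capacity used 107/107.
4 item(s) taken whole; one partial (take 7/38 of G).

4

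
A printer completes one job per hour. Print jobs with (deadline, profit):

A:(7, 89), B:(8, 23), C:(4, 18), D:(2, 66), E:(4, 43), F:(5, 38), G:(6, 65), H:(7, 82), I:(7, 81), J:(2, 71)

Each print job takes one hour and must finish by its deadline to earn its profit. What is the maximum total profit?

Take jobs in profit order; each goes to the latest open slot no later than its deadline.
By profit: A(d7,89), H(d7,82), I(d7,81), J(d2,71), D(d2,66), G(d6,65), E(d4,43), F(d5,38), B(d8,23), C(d4,18)
A→slot 7; H→slot 6; I→slot 5; J→slot 2; D→slot 1; G→slot 4; E→slot 3; F skipped; B→slot 8; C skipped.
Profit = 66 + 71 + 43 + 65 + 81 + 82 + 89 + 23 = 520

520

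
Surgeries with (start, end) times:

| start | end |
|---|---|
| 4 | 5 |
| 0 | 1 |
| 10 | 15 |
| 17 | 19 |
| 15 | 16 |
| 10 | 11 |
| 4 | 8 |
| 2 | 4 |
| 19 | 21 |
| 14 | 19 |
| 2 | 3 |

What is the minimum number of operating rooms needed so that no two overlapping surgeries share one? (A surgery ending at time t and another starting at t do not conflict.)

Events (time:±→running): 0:+→1 1:-→0 2:+→1 2:+→2 … peak 2.

2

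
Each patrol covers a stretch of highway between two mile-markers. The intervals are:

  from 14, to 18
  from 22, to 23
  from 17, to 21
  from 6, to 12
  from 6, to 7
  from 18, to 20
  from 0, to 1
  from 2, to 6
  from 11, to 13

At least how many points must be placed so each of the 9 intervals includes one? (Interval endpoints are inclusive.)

5

Sorted: [0,1] [2,6] [6,7] [6,12] [11,13] [14,18] [18,20] [17,21] [22,23]
{[0,1]} hit by 1; {[2,6],[6,7],[6,12]} hit by 6; {[11,13]} hit by 13; {[14,18],[18,20],[17,21]} hit by 18; {[22,23]} hit by 23.
Points: 1, 6, 13, 18, 23 (5 total).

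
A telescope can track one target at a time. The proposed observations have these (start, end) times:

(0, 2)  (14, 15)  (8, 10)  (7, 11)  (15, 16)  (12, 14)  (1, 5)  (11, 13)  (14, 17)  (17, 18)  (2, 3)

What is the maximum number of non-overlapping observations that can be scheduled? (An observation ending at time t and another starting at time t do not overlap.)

7

Order by finish time; keep every interval that doesn't clash with the previous kept one.
By end time: (0,2), (2,3), (1,5), (8,10), (7,11), (11,13), (12,14), (14,15), (15,16), (14,17), (17,18).
Pick (0,2); next start ≥ 2 → (2,3); next start ≥ 3 → (8,10); next start ≥ 10 → (11,13); next start ≥ 13 → (14,15); next start ≥ 15 → (15,16); next start ≥ 16 → (17,18).
Selected 7 observations.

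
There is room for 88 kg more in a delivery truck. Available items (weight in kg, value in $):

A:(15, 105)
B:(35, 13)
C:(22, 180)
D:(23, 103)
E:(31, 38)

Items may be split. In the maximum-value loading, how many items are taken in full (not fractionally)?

3

Order: C (180/22=8.18) > A (105/15=7.00) > D (103/23=4.48) > E (38/31=1.23) > B (13/35=0.37)
Fill: take C (22 @ 180) → take A (15 @ 105) → take D (23 @ 103) → take 28/31 of E → 34.32; 88/88 used.
3 item(s) taken whole; one partial (take 28/31 of E).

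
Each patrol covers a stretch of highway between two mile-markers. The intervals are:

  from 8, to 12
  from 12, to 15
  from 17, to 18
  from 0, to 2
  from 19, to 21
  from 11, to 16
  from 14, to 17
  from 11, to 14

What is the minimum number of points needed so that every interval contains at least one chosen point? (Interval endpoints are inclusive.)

Sorted: [0,2] [8,12] [11,14] [12,15] [11,16] [14,17] [17,18] [19,21]
{[0,2]} hit by 2; {[8,12],[11,14],[12,15],[11,16]} hit by 12; {[14,17],[17,18]} hit by 17; {[19,21]} hit by 21.
Points: 2, 12, 17, 21 (4 total).

4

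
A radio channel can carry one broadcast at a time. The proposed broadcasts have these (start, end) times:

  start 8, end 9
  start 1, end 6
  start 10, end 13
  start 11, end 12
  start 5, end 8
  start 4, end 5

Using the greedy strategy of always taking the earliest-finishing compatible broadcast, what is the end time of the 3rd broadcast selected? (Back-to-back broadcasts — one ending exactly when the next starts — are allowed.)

9

Greedy by earliest finish: after sorting by end time, pick each interval compatible with the last pick.
By end time: (4,5), (1,6), (5,8), (8,9), (11,12), (10,13).
Pick (4,5); next start ≥ 5 → (5,8); next start ≥ 8 → (8,9); next start ≥ 9 → (11,12).
Selected: (4,5) (5,8) (8,9) (11,12)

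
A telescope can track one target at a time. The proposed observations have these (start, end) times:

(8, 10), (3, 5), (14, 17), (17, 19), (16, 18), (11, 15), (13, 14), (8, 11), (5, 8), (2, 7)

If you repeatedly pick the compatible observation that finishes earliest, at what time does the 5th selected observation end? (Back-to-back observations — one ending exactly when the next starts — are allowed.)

Sort by end time and greedily take each interval whose start is ≥ the last chosen end.
Sorted by end: (3,5)  (2,7)  (5,8)  (8,10)  (8,11)  (13,14)  (11,15)  (14,17)  (16,18)  (17,19)
take (3,5); skip (2,7); take (5,8); take (8,10); skip (8,11); take (13,14); take (14,17); take (17,19).
Selected: (3,5) (5,8) (8,10) (13,14) (14,17) (17,19)

17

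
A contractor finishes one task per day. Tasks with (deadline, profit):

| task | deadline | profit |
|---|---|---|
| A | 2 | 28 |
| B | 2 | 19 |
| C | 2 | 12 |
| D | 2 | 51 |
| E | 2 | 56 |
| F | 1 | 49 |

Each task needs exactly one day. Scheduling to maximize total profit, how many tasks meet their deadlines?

2

Sort by profit descending; place each in the latest free slot ≤ its deadline.
Profit order: E=56 D=51 F=49 A=28 B=19 C=12
Assign: E→slot 2, D→slot 1, F skipped, A skipped, B skipped, C skipped.
Slots: [1:D] [2:E]
2 of 6 scheduled.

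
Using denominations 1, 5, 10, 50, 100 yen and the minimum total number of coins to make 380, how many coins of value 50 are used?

380 = 3×100 + 1×50 + 3×10
Count of 50: 1

1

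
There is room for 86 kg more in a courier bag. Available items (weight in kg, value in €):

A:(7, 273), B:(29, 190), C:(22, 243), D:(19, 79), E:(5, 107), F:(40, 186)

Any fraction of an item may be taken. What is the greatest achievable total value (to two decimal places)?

Sort by value per unit weight and fill in that order.
Ratios (sorted): A 39.00, E 21.40, C 11.05, B 6.55, F 4.65, D 4.16
take A (7 @ 273); take E (5 @ 107); take C (22 @ 243); take B (29 @ 190); take 23/40 of F → 106.95. Capacity used 86/86.
Total value = 919.95

919.95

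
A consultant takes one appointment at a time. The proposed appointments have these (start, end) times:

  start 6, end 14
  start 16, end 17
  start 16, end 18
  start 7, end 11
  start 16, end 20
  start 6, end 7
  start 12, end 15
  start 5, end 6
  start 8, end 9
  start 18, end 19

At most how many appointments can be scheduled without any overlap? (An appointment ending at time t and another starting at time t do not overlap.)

6

Greedy by earliest finish: after sorting by end time, pick each interval compatible with the last pick.
Sorted by end: (5,6)  (6,7)  (8,9)  (7,11)  (6,14)  (12,15)  (16,17)  (16,18)  (18,19)  (16,20)
take (5,6); take (6,7); take (8,9); take (12,15); take (16,17); take (18,19); skip (16,20).
Selected 6 appointments.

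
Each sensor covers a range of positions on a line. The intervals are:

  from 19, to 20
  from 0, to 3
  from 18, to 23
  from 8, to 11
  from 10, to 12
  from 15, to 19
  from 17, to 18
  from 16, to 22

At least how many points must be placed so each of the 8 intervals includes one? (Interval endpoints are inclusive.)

Sort by right endpoint; whenever an interval is uncovered, place a point at its right end.
Sorted: [0,3] [8,11] [10,12] [17,18] [15,19] [19,20] [16,22] [18,23]
{[0,3]} hit by 3; {[8,11],[10,12]} hit by 11; {[17,18],[15,19]} hit by 18; {[19,20],[16,22],[18,23]} hit by 20.
Points: 3, 11, 18, 20 (4 total).

4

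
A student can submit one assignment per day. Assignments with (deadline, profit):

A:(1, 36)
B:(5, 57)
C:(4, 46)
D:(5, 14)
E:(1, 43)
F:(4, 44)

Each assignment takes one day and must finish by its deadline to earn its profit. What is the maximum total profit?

Sort by profit descending; place each in the latest free slot ≤ its deadline.
Profit order: B=57 C=46 F=44 E=43 A=36 D=14
Assign: B→slot 5, C→slot 4, F→slot 3, E→slot 1, A skipped, D→slot 2.
Slots: [1:E] [2:D] [3:F] [4:C] [5:B]
Profit = 43 + 14 + 44 + 46 + 57 = 204

204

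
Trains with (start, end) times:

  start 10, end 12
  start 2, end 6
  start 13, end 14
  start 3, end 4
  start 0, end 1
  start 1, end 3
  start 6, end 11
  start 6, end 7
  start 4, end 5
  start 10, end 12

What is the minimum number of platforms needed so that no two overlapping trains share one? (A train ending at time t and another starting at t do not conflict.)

The answer is the maximum number of intervals overlapping at any instant.
Events (time:±→running): 0:+→1 1:-→0 1:+→1 2:+→2 3:-→1 3:+→2 4:-→1 4:+→2 5:-→1 6:-→0 6:+→1 6:+→2 7:-→1 10:+→2 10:+→3 … peak 3.

3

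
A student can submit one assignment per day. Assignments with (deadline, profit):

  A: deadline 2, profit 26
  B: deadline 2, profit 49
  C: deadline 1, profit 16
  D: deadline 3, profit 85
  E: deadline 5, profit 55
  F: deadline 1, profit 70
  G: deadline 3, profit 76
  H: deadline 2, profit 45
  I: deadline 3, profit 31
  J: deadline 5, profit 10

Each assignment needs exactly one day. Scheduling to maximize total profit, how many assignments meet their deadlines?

Profit order: D=85 G=76 F=70 E=55 B=49 H=45 I=31 A=26 C=16 J=10
Assign: D→slot 3, G→slot 2, F→slot 1, E→slot 5, B skipped, H skipped, I skipped, A skipped, C skipped, J→slot 4.
Slots: [1:F] [2:G] [3:D] [4:J] [5:E]
5 of 10 scheduled.

5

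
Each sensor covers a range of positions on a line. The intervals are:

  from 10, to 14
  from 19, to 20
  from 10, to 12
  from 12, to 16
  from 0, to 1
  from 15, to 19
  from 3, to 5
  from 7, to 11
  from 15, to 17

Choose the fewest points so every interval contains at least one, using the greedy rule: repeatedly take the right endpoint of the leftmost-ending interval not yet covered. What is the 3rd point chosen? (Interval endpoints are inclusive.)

Process intervals by earliest right end; each time one isn't hit yet, stab at its right endpoint.
Sorted: [0,1] [3,5] [7,11] [10,12] [10,14] [12,16] [15,17] [15,19] [19,20]
{[0,1]} hit by 1; {[3,5]} hit by 5; {[7,11],[10,12],[10,14]} hit by 11; {[12,16],[15,17],[15,19]} hit by 16; {[19,20]} hit by 20.
Points: 1, 5, 11, 16, 20 (5 total).

11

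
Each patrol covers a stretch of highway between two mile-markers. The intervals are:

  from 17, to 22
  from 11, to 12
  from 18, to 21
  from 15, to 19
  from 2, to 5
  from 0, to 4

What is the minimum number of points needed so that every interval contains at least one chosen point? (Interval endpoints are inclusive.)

Sorted: [0,4] [2,5] [11,12] [15,19] [18,21] [17,22]
{[0,4],[2,5]} hit by 4; {[11,12]} hit by 12; {[15,19],[18,21],[17,22]} hit by 19.
Points: 4, 12, 19 (3 total).

3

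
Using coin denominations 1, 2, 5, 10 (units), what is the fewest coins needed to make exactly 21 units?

21 = 2×10 + 1×1
Total coins = 2 + 1 = 3

3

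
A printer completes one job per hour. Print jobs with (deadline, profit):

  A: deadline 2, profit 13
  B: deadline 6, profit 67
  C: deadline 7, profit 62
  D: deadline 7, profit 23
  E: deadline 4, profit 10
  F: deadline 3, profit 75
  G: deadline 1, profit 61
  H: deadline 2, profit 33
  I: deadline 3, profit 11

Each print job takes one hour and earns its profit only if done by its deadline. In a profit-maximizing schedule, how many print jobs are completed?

7

Take jobs in profit order; each goes to the latest open slot no later than its deadline.
By profit: F(d3,75), B(d6,67), C(d7,62), G(d1,61), H(d2,33), D(d7,23), A(d2,13), I(d3,11), E(d4,10)
F→slot 3; B→slot 6; C→slot 7; G→slot 1; H→slot 2; D→slot 5; A skipped; I skipped; E→slot 4.
7 of 9 scheduled.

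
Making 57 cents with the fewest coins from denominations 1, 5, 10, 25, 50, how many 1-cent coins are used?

2

57 = 1×50 + 1×5 + 2×1
Count of 1: 2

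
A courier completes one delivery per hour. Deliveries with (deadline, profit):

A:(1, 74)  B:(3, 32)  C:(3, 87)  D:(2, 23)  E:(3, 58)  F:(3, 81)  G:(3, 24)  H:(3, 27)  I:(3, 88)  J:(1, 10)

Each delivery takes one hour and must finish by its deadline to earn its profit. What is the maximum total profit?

Sort by profit descending; place each in the latest free slot ≤ its deadline.
By profit: I(d3,88), C(d3,87), F(d3,81), A(d1,74), E(d3,58), B(d3,32), H(d3,27), G(d3,24), D(d2,23), J(d1,10)
I→slot 3; C→slot 2; F→slot 1; A skipped; E skipped; B skipped; H skipped; G skipped; D skipped; J skipped.
Profit = 81 + 87 + 88 = 256

256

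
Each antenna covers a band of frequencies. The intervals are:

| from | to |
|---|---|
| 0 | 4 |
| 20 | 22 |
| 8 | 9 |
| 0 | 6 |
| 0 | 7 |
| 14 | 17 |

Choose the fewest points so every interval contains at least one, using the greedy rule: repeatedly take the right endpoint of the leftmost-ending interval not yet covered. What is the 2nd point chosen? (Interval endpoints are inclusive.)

9

Sort by right endpoint; whenever an interval is uncovered, place a point at its right end.
By right end: [0,4]  [0,6]  [0,7]  [8,9]  [14,17]  [20,22]
[0,4] uncovered → point at 4; [8,9] uncovered → point at 9; [14,17] uncovered → point at 17; [20,22] uncovered → point at 22.
Points: 4, 9, 17, 22 (4 total).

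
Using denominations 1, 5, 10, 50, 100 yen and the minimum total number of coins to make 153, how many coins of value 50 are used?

1

153 − 1×100→53 − 1×50→3 − 3×1→0
Count of 50: 1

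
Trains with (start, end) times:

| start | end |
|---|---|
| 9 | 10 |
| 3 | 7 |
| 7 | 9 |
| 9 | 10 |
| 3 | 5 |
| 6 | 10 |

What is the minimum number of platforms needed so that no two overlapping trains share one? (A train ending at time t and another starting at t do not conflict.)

3

Count concurrent intervals with a sweep; the peak is the room count.
starts: [3, 3, 6, 7, 9, 9]
ends:   [5, 7, 9, 10, 10, 10]
s3→1 s3→2 e5→1 s6→2 e7→1 s7→2 e9→1 s9→2 s9→3  — peak 3.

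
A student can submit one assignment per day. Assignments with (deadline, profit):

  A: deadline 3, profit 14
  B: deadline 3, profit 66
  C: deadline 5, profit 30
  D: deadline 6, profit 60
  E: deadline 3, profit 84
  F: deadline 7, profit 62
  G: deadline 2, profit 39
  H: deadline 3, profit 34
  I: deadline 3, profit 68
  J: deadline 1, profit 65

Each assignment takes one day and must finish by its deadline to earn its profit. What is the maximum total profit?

Take jobs in profit order; each goes to the latest open slot no later than its deadline.
Profit order: E=84 I=68 B=66 J=65 F=62 D=60 G=39 H=34 C=30 A=14
Assign: E→slot 3, I→slot 2, B→slot 1, J skipped, F→slot 7, D→slot 6, G skipped, H skipped, C→slot 5, A skipped.
Slots: [1:B] [2:I] [3:E] [5:C] [6:D] [7:F]
Profit = 66 + 68 + 84 + 30 + 60 + 62 = 370

370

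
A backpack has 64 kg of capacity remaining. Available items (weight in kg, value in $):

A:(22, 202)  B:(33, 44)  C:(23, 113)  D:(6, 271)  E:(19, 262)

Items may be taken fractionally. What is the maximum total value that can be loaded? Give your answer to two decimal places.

818.52

Order: D (271/6=45.17) > E (262/19=13.79) > A (202/22=9.18) > C (113/23=4.91) > B (44/33=1.33)
Fill: take D (6 @ 271) → take E (19 @ 262) → take A (22 @ 202) → take 17/23 of C → 83.52; 64/64 used.
Total value = 818.52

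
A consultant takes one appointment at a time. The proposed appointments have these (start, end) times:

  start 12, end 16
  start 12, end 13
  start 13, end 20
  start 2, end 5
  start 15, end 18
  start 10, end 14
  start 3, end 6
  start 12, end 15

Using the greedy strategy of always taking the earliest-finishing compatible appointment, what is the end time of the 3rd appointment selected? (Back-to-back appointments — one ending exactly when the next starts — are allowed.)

18

By end time: (2,5), (3,6), (12,13), (10,14), (12,15), (12,16), (15,18), (13,20).
Pick (2,5); next start ≥ 5 → (12,13); next start ≥ 13 → (15,18).
Selected: (2,5) (12,13) (15,18)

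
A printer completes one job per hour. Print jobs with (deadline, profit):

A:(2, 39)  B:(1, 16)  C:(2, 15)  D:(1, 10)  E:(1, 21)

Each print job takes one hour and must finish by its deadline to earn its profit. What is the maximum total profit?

60

Sort by profit descending; place each in the latest free slot ≤ its deadline.
By profit: A(d2,39), E(d1,21), B(d1,16), C(d2,15), D(d1,10)
A→slot 2; E→slot 1; B skipped; C skipped; D skipped.
Profit = 21 + 39 = 60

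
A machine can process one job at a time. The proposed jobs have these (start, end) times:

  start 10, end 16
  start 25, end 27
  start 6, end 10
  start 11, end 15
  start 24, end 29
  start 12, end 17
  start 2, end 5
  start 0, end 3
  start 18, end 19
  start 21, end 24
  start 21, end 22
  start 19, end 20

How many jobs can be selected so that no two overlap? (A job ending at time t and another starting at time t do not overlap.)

Order by finish time; keep every interval that doesn't clash with the previous kept one.
By end time: (0,3), (2,5), (6,10), (11,15), (10,16), (12,17), (18,19), (19,20), (21,22), (21,24), (25,27), (24,29).
Pick (0,3); next start ≥ 3 → (6,10); next start ≥ 10 → (11,15); next start ≥ 15 → (18,19); next start ≥ 19 → (19,20); next start ≥ 20 → (21,22); next start ≥ 22 → (25,27).
Selected 7 jobs.

7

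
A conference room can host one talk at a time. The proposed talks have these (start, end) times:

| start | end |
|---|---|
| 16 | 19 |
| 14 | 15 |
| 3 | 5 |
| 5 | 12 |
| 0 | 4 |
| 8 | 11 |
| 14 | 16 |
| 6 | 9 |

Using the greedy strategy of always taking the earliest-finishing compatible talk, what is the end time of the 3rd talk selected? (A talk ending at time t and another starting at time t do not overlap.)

By end time: (0,4), (3,5), (6,9), (8,11), (5,12), (14,15), (14,16), (16,19).
Pick (0,4); next start ≥ 4 → (6,9); next start ≥ 9 → (14,15); next start ≥ 15 → (16,19).
Selected: (0,4) (6,9) (14,15) (16,19)

15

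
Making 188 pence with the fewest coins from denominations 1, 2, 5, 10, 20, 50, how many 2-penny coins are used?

1

188 = 3×50 + 1×20 + 1×10 + 1×5 + 1×2 + 1×1
Count of 2: 1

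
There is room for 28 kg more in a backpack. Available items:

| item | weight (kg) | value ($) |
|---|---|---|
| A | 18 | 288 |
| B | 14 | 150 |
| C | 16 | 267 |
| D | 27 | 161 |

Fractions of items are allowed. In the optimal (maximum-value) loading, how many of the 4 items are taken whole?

1

Order: C (267/16=16.69) > A (288/18=16.00) > B (150/14=10.71) > D (161/27=5.96)
Fill: take C (16 @ 267) → take 12/18 of A → 192.00; 28/28 used.
1 item(s) taken whole; one partial (take 12/18 of A).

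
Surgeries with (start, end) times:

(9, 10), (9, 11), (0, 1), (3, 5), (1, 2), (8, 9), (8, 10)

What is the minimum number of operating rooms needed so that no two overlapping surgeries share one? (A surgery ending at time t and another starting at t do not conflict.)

3

The answer is the maximum number of intervals overlapping at any instant.
starts: [0, 1, 3, 8, 8, 9, 9]
ends:   [1, 2, 5, 9, 10, 10, 11]
s0→1 e1→0 s1→1 e2→0 s3→1 e5→0 s8→1 s8→2 e9→1 s9→2 s9→3  — peak 3.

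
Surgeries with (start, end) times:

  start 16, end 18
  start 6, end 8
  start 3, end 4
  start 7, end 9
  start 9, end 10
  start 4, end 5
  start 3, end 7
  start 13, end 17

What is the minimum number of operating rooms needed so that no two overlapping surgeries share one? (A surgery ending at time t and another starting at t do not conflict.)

2

The answer is the maximum number of intervals overlapping at any instant.
Events (time:±→running): 3:+→1 3:+→2 … peak 2.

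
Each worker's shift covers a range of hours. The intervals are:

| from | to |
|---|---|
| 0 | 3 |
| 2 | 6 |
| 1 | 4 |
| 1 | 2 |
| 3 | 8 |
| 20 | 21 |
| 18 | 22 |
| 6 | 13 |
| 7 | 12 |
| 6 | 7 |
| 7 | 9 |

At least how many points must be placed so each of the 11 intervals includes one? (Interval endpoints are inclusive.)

3

By right end: [1,2]  [0,3]  [1,4]  [2,6]  [6,7]  [3,8]  [7,9]  [7,12]  [6,13]  [20,21]  [18,22]
[1,2] uncovered → point at 2; [6,7] uncovered → point at 7; [20,21] uncovered → point at 21.
Points: 2, 7, 21 (3 total).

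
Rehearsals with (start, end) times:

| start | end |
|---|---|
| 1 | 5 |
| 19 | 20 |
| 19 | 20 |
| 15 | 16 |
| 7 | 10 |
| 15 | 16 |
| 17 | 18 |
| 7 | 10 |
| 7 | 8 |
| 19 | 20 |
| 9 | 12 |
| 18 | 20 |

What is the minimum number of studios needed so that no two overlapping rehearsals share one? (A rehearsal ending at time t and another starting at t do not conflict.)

Events (time:±→running): 1:+→1 5:-→0 7:+→1 7:+→2 7:+→3 8:-→2 9:+→3 10:-→2 10:-→1 12:-→0 15:+→1 15:+→2 16:-→1 16:-→0 17:+→1 18:-→0 18:+→1 19:+→2 19:+→3 19:+→4 … peak 4.

4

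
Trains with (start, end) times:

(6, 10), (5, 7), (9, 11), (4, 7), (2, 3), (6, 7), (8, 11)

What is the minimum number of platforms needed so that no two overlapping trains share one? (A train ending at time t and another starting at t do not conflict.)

4

Count concurrent intervals with a sweep; the peak is the room count.
starts: [2, 4, 5, 6, 6, 8, 9]
ends:   [3, 7, 7, 7, 10, 11, 11]
s2→1 e3→0 s4→1 s5→2 s6→3 s6→4  — peak 4.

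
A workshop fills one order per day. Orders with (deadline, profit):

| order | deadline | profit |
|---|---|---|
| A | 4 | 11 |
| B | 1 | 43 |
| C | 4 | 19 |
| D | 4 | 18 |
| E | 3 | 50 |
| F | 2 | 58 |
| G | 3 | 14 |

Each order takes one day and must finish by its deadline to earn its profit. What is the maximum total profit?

170

By profit: F(d2,58), E(d3,50), B(d1,43), C(d4,19), D(d4,18), G(d3,14), A(d4,11)
F→slot 2; E→slot 3; B→slot 1; C→slot 4; D skipped; G skipped; A skipped.
Profit = 43 + 58 + 50 + 19 = 170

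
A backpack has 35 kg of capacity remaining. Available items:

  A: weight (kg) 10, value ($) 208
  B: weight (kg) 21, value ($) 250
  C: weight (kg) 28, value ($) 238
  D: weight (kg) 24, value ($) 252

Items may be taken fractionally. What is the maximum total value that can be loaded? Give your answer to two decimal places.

Ratios (sorted): A 20.80, B 11.90, D 10.50, C 8.50
take A (10 @ 208); take B (21 @ 250); take 4/24 of D → 42.00. Capacity used 35/35.
Total value = 500.00

500.00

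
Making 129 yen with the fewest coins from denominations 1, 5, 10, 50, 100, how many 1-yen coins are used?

Greedy: take as many of the largest coin as possible, then repeat with the remainder.
129 = 1×100 + 2×10 + 1×5 + 4×1
Count of 1: 4

4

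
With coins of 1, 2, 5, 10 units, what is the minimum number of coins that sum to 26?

4

Greedy: take as many of the largest coin as possible, then repeat with the remainder.
26 = 2×10 + 1×5 + 1×1
Total coins = 2 + 1 + 1 = 4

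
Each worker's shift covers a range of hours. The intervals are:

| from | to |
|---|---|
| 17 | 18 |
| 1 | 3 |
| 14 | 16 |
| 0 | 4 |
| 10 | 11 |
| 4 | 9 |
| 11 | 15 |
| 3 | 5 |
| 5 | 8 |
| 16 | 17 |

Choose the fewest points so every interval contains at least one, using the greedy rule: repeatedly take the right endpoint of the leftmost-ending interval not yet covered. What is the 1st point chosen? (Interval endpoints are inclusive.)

3

Process intervals by earliest right end; each time one isn't hit yet, stab at its right endpoint.
By right end: [1,3]  [0,4]  [3,5]  [5,8]  [4,9]  [10,11]  [11,15]  [14,16]  [16,17]  [17,18]
[1,3] uncovered → point at 3; [5,8] uncovered → point at 8; [10,11] uncovered → point at 11; [14,16] uncovered → point at 16; [17,18] uncovered → point at 18.
Points: 3, 8, 11, 16, 18 (5 total).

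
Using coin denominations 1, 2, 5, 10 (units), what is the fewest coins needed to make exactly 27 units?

4

27 − 2×10→7 − 1×5→2 − 1×2→0
Total coins = 2 + 1 + 1 = 4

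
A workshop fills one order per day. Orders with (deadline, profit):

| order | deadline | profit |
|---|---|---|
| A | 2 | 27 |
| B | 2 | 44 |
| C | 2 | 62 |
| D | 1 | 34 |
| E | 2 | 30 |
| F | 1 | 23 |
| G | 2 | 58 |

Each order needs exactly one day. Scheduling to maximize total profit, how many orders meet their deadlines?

2

Take jobs in profit order; each goes to the latest open slot no later than its deadline.
Profit order: C=62 G=58 B=44 D=34 E=30 A=27 F=23
Assign: C→slot 2, G→slot 1, B skipped, D skipped, E skipped, A skipped, F skipped.
Slots: [1:G] [2:C]
2 of 7 scheduled.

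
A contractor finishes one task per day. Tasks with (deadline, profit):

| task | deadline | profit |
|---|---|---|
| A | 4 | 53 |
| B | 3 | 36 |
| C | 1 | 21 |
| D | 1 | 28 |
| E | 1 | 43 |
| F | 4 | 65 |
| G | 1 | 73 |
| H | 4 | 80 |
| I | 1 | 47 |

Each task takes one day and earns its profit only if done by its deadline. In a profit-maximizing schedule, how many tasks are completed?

4

Profit order: H=80 G=73 F=65 A=53 I=47 E=43 B=36 D=28 C=21
Assign: H→slot 4, G→slot 1, F→slot 3, A→slot 2, I skipped, E skipped, B skipped, D skipped, C skipped.
Slots: [1:G] [2:A] [3:F] [4:H]
4 of 9 scheduled.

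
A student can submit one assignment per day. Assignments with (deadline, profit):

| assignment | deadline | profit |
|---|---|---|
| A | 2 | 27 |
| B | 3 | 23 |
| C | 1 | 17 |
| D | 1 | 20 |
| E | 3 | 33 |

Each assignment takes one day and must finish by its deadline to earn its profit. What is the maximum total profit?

By profit: E(d3,33), A(d2,27), B(d3,23), D(d1,20), C(d1,17)
E→slot 3; A→slot 2; B→slot 1; D skipped; C skipped.
Profit = 23 + 27 + 33 = 83

83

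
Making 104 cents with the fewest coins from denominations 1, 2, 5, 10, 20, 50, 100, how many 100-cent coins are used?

Greedy: take as many of the largest coin as possible, then repeat with the remainder.
104 − 1×100→4 − 2×2→0
Count of 100: 1

1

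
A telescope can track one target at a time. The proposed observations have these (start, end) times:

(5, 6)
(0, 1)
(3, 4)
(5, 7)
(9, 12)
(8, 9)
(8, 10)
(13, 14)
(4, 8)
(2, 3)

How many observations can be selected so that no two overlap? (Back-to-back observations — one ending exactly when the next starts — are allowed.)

7

Greedy by earliest finish: after sorting by end time, pick each interval compatible with the last pick.
By end time: (0,1), (2,3), (3,4), (5,6), (5,7), (4,8), (8,9), (8,10), (9,12), (13,14).
Pick (0,1); next start ≥ 1 → (2,3); next start ≥ 3 → (3,4); next start ≥ 4 → (5,6); next start ≥ 6 → (8,9); next start ≥ 9 → (9,12); next start ≥ 12 → (13,14).
Selected 7 observations.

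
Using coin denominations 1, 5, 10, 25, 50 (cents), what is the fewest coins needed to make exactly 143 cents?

8

Use the largest denomination that fits, subtract, and repeat.
143 = 2×50 + 1×25 + 1×10 + 1×5 + 3×1
Total coins = 2 + 1 + 1 + 1 + 3 = 8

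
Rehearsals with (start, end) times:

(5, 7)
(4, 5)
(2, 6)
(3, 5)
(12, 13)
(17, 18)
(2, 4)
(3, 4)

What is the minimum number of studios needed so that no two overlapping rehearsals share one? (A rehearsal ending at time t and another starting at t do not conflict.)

4

Count concurrent intervals with a sweep; the peak is the room count.
Events (time:±→running): 2:+→1 2:+→2 3:+→3 3:+→4 … peak 4.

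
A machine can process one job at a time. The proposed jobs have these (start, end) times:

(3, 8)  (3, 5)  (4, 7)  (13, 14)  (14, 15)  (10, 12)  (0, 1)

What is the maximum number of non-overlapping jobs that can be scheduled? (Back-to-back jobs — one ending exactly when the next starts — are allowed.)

5

Order by finish time; keep every interval that doesn't clash with the previous kept one.
By end time: (0,1), (3,5), (4,7), (3,8), (10,12), (13,14), (14,15).
Pick (0,1); next start ≥ 1 → (3,5); next start ≥ 5 → (10,12); next start ≥ 12 → (13,14); next start ≥ 14 → (14,15).
Selected 5 jobs.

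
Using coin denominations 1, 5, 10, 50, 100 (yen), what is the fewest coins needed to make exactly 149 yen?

Use the largest denomination that fits, subtract, and repeat.
149 = 1×100 + 4×10 + 1×5 + 4×1
Total coins = 1 + 4 + 1 + 4 = 10

10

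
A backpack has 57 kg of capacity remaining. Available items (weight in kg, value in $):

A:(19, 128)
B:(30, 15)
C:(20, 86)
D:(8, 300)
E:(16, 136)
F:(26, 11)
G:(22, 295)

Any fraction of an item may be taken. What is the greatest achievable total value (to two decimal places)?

805.11

Sort by value per unit weight and fill in that order.
Order: D (300/8=37.50) > G (295/22=13.41) > E (136/16=8.50) > A (128/19=6.74) > C (86/20=4.30) > B (15/30=0.50) > F (11/26=0.42)
Fill: take D (8 @ 300) → take G (22 @ 295) → take E (16 @ 136) → take 11/19 of A → 74.11; 57/57 used.
Total value = 805.11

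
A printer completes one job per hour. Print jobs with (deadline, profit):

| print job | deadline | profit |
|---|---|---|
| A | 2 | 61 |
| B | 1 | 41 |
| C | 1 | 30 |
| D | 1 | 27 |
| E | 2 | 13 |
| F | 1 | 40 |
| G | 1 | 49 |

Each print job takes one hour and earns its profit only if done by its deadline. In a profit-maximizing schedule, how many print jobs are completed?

Take jobs in profit order; each goes to the latest open slot no later than its deadline.
Profit order: A=61 G=49 B=41 F=40 C=30 D=27 E=13
Assign: A→slot 2, G→slot 1, B skipped, F skipped, C skipped, D skipped, E skipped.
Slots: [1:G] [2:A]
2 of 7 scheduled.

2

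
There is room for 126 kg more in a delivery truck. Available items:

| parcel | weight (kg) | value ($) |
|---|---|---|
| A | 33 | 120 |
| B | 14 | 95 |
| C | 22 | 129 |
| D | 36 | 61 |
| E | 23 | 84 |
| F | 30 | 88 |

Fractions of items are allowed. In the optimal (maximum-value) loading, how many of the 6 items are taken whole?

Ratios (sorted): B 6.79, C 5.86, E 3.65, A 3.64, F 2.93, D 1.69
take B (14 @ 95); take C (22 @ 129); take E (23 @ 84); take A (33 @ 120); take F (30 @ 88); take 4/36 of D → 6.78. Capacity used 126/126.
5 item(s) taken whole; one partial (take 4/36 of D).

5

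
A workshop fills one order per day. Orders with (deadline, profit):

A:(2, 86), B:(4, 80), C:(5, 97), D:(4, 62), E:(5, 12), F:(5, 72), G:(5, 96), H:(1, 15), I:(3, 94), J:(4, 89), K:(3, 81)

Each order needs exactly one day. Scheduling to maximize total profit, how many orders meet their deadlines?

5

Profit order: C=97 G=96 I=94 J=89 A=86 K=81 B=80 F=72 D=62 H=15 E=12
Assign: C→slot 5, G→slot 4, I→slot 3, J→slot 2, A→slot 1, K skipped, B skipped, F skipped, D skipped, H skipped, E skipped.
Slots: [1:A] [2:J] [3:I] [4:G] [5:C]
5 of 11 scheduled.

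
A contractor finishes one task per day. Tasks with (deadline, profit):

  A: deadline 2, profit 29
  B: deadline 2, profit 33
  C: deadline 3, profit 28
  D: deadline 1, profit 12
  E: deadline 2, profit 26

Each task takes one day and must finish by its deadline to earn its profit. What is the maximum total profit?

90

Profit order: B=33 A=29 C=28 E=26 D=12
Assign: B→slot 2, A→slot 1, C→slot 3, E skipped, D skipped.
Slots: [1:A] [2:B] [3:C]
Profit = 29 + 33 + 28 = 90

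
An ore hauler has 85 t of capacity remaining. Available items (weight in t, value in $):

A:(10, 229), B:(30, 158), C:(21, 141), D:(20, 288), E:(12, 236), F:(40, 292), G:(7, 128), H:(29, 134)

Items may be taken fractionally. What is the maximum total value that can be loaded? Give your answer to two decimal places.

1143.80

Greedy by value/weight ratio, highest first.
Ratios (sorted): A 22.90, E 19.67, G 18.29, D 14.40, F 7.30, C 6.71, B 5.27, H 4.62
take A (10 @ 229); take E (12 @ 236); take G (7 @ 128); take D (20 @ 288); take 36/40 of F → 262.80. Capacity used 85/85.
Total value = 1143.80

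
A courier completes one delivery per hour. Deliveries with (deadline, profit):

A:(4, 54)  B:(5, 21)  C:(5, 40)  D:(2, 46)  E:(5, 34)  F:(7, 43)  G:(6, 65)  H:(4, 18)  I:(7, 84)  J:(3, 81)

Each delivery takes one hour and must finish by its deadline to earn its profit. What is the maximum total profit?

413

Sort by profit descending; place each in the latest free slot ≤ its deadline.
By profit: I(d7,84), J(d3,81), G(d6,65), A(d4,54), D(d2,46), F(d7,43), C(d5,40), E(d5,34), B(d5,21), H(d4,18)
I→slot 7; J→slot 3; G→slot 6; A→slot 4; D→slot 2; F→slot 5; C→slot 1; E skipped; B skipped; H skipped.
Profit = 40 + 46 + 81 + 54 + 43 + 65 + 84 = 413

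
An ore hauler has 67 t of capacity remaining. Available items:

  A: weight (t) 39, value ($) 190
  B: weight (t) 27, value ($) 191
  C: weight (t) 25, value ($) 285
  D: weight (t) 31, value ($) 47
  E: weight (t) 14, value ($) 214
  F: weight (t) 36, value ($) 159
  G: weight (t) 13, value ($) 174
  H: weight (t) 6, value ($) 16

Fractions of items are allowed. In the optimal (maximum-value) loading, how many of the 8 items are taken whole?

3

Ratios (sorted): E 15.29, G 13.38, C 11.40, B 7.07, A 4.87, F 4.42, H 2.67, D 1.52
take E (14 @ 214); take G (13 @ 174); take C (25 @ 285); take 15/27 of B → 106.11. Capacity used 67/67.
3 item(s) taken whole; one partial (take 15/27 of B).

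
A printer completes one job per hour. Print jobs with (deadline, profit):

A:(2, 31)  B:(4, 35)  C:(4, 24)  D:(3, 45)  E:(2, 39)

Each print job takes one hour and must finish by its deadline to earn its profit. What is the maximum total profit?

150

Take jobs in profit order; each goes to the latest open slot no later than its deadline.
By profit: D(d3,45), E(d2,39), B(d4,35), A(d2,31), C(d4,24)
D→slot 3; E→slot 2; B→slot 4; A→slot 1; C skipped.
Profit = 31 + 39 + 45 + 35 = 150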